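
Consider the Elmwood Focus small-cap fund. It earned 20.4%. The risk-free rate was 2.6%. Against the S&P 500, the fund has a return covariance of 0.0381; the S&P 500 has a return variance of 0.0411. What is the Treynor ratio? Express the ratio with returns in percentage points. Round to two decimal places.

β = Cov / Var = 0.0381 / 0.0411 = 0.9270
Treynor = (Rp − Rf) / β = (20.4% − 2.6%) / 0.9270 = 17.80 / 0.9270 = 19.2017

19.20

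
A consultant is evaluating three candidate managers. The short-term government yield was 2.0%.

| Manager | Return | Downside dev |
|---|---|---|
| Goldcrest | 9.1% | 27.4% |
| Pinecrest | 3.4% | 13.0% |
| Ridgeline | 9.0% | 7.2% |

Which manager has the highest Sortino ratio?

Ridgeline

Goldcrest: Sortino ratio = (9.1% − 2.0%) / 27.4% = 0.259
Pinecrest: Sortino ratio = (3.4% − 2.0%) / 13.0% = 0.108
Ridgeline: Sortino ratio = (9.0% − 2.0%) / 7.2% = 0.972
Highest: Ridgeline (0.972).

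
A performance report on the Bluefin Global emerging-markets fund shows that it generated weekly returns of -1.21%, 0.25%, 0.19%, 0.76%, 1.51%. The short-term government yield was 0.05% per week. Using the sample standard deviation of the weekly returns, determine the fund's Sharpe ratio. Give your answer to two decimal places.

0.25

r̄ = (-1.21 + 0.25 + 0.19 + 0.76 + 1.51) / 5 = 1.500 / 5 = 0.3000%
Σ(r − r̄)² = 3.9704; sample σ = √(3.9704/4) = 0.9963%
Sharpe = (r̄ − rf) / σ = (0.3000 − 0.05) / 0.9963 = 0.2500 / 0.9963 = 0.2509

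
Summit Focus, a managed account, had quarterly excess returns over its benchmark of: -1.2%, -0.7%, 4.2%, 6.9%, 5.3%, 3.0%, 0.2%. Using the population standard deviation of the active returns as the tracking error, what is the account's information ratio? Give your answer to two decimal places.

0.87

μ = (-1.2 − 0.7 + 4.2 + 6.9 + 5.3 + 3 + 0.2) / 7 = 2.5286%
Σ(r − μ)² = (-1.2 − 2.5286)² + (-0.7 − 2.5286)² + (4.2 − 2.5286)² + … = 59.5543
σ = √[59.5543 / 7] = 2.9168%
IR = μ / tracking error = 2.5286 / 2.9168 = 0.8669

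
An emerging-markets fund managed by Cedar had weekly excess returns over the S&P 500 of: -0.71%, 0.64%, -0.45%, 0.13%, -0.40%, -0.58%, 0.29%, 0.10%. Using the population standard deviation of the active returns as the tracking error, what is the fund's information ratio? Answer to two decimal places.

-0.27

μ = (-0.71 + 0.64 − 0.45 + 0.13 − 0.4 − 0.58 + 0.29 + 0.1) / 8 = -0.1225%
Σ(r − μ)² = 1.6036; population σ = √(1.6036/8) = 0.4477%
IR = μ / tracking error = -0.1225 / 0.4477 = -0.2736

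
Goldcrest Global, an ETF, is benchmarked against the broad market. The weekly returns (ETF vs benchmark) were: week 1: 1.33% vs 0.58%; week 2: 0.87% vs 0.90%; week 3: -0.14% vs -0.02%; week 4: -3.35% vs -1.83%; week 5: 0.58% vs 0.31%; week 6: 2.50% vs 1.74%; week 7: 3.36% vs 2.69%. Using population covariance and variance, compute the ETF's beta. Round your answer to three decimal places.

1.488

r̄p = 0.7357%,  r̄m = 0.6243%
Cov = Σ(rp − r̄p)(rm − r̄m) / 7 = 2.5773
Var(rm) = Σ(rm − r̄m)² / 7 = 1.7325
β = Cov / Var = 2.5773 / 1.7325 = 1.4876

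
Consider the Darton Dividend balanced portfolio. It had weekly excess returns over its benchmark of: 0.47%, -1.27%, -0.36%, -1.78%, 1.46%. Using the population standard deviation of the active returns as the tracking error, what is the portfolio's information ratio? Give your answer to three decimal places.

r̄ = (0.47 − 1.27 − 0.36 − 1.78 + 1.46) / 5 = -1.480 / 5 = -0.2960%
Population std dev = √[6.8253 / 5] = 1.1684%
IR = r̄ / tracking error = -0.2960 / 1.1684 = -0.2533

-0.253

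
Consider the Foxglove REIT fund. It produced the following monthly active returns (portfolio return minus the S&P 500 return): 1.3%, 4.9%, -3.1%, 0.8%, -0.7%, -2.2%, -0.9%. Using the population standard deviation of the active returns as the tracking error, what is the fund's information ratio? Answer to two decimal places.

0.01

Mean return r̄ = 0.10 / 7 = 0.0143%
Population std dev = √[42.0886 / 7] = 2.4521%
IR = r̄ / tracking error = 0.0143 / 2.4521 = 0.0058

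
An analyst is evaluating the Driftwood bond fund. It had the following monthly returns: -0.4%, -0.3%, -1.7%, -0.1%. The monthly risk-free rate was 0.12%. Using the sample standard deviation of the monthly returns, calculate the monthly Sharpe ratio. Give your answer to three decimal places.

-1.024

Mean return μ = -2.50 / 4 = -0.6250%
Σ(r − μ)² = (-0.4 − (-0.6250))² + (-0.3 − (-0.6250))² + (-1.7 − (-0.6250))² + … = 1.5875
sample σ = √(1.5875 / 3) = √0.5292 = 0.7275%
Sharpe = (μ − rf) / σ = (-0.6250 − 0.12) / 0.7275 = -0.7450 / 0.7275 = -1.0241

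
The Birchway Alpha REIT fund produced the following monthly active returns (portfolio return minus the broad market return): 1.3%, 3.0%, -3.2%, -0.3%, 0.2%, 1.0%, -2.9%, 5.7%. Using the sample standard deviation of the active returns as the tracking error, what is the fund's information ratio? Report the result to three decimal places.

0.205

r̄ = (1.3 + 3 − 3.2 − 0.3 + 0.2 + 1 − 2.9 + 5.7) / 8 = 0.6000%
Σ(r − r̄)² = (1.3 − 0.6000)² + (3 − 0.6000)² + … = 60.0800
σ = √[60.0800 / 7] = 2.9297%
IR = r̄ / tracking error = 0.6000 / 2.9297 = 0.2048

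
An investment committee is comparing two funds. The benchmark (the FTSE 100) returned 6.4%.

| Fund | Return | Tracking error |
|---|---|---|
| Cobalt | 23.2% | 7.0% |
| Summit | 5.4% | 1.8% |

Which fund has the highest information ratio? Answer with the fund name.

Cobalt

Cobalt: IR = (23.2% − 6.4%) / 7.0% = 2.400
Summit: IR = (5.4% − 6.4%) / 1.8% = -0.556
Highest: Cobalt (2.400).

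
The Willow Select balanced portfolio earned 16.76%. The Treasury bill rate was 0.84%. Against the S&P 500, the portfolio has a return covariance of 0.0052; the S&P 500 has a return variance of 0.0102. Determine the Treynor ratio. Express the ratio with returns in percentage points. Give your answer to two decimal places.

β = Cov / Var = 0.0052 / 0.0102 = 0.5098
Treynor = (Rp − Rf) / β = (16.76% − 0.84%) / 0.5098 = 15.92 / 0.5098 = 31.2279

31.23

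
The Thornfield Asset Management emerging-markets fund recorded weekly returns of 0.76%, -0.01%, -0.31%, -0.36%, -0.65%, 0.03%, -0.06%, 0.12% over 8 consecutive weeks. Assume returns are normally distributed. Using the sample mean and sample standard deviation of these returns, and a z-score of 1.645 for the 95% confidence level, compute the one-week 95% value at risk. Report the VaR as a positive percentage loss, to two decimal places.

r̄ = (0.76 − 0.01 − 0.31 − 0.36 − 0.65 + 0.03 − 0.06 + 0.12) / 8 = -0.480 / 8 = -0.0600%
Σ(r − r̄)² = 1.2160; sample σ = √(1.2160/7) = 0.4168%
VaR = −(r̄ − z·σ) = −(-0.0600 − 1.645 × 0.4168) = −(-0.7456) = 0.7456%

0.75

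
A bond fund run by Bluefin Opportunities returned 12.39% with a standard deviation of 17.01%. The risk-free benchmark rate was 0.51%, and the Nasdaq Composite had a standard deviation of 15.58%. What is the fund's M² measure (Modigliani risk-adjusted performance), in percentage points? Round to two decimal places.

Sharpe = (Rp − Rf) / σp = (12.39% − 0.51%) / 17.01% = 0.6984
M² = Rf + Sharpe × σm = 0.51% + 0.6984 × 15.58% = 11.3911%

11.39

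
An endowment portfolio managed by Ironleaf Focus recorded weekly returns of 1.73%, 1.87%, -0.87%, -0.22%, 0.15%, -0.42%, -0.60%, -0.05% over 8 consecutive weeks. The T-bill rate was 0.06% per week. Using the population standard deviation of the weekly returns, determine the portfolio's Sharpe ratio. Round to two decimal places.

0.14

r̄ = (1.73 + 1.87 − 0.87 − 0.22 + 0.15 − 0.42 − 0.6 − 0.05) / 8 = 1.590 / 8 = 0.1988%
Population σ = √[Σ(r − r̄)² / 8] = √[7.5405 / 8] = √0.9426 = 0.9709%
Sharpe = (r̄ − rf) / σ = (0.1988 − 0.06) / 0.9709 = 0.1388 / 0.9709 = 0.1430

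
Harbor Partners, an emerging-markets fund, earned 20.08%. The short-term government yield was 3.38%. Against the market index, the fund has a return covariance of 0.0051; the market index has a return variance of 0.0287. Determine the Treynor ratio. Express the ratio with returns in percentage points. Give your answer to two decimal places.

93.98

β = Cov / Var = 0.0051 / 0.0287 = 0.1777
Treynor = (Rp − Rf) / β = (20.08% − 3.38%) / 0.1777 = 16.70 / 0.1777 = 93.9786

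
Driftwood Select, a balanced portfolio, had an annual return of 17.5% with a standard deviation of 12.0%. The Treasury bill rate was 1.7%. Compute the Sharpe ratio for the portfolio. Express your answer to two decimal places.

Sharpe = (Rp − Rf) / σp = (17.5% − 1.7%) / 12.0% = 15.80% / 12.0% = 1.3167

1.32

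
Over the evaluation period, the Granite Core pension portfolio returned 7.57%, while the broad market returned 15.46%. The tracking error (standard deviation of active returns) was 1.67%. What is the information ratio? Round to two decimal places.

IR = (Rp − Rb) / TE = (7.57% − 15.46%) / 1.67% = -7.89% / 1.67% = -4.7246

-4.72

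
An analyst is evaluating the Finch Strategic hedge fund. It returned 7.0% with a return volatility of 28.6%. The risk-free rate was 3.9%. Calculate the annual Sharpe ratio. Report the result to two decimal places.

Sharpe = (Rp − Rf) / σp = (7.0% − 3.9%) / 28.6% = 3.10% / 28.6% = 0.1084

0.11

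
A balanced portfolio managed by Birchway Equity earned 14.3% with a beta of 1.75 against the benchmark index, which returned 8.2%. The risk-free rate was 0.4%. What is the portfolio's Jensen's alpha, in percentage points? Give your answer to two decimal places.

0.25

CAPM expected return = Rf + β(Rm − Rf) = 0.4% + 1.75 × (8.2% − 0.4%) = 0.4 + 1.75 × 7.80 = 14.0500%
Jensen's α = Rp − E[R] = 14.3% − 14.0500% = 0.2500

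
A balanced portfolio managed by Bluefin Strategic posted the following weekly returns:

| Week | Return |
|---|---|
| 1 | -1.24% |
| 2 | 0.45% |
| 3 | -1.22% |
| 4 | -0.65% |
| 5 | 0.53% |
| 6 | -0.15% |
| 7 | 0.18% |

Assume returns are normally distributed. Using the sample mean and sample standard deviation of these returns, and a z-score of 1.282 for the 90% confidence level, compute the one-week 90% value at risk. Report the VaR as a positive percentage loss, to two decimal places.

1.26

Mean return r̄ = -2.100 / 7 = -0.3000%
Sample σ = √[Σ(r − r̄)² / 6] = √[3.3568 / 6] = √0.5595 = 0.7480%
VaR = −(r̄ − z·σ) = −(-0.3000 − 1.282 × 0.7480) = −(-1.2589) = 1.2589%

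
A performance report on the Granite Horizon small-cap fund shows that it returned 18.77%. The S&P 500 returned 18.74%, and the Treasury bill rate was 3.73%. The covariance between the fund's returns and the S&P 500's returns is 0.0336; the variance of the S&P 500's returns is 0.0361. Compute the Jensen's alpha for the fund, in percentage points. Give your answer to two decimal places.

β = Cov / Var = 0.0336 / 0.0361 = 0.9307
E[R] = Rf + β(Rm − Rf) = 3.73% + 0.9307 × (18.74% − 3.73%) = 17.6998%
α = Rp − E[R] = 18.77% − 17.6998% = 1.0702

1.07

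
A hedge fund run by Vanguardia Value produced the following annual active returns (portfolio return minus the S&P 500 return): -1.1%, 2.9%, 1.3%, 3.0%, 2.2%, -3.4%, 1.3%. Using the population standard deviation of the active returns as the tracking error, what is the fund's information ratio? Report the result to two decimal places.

r̄ = (-1.1 + 2.9 + 1.3 + 3 + 2.2 − 3.4 + 1.3) / 7 = 6.20 / 7 = 0.8857%
Σ(r − r̄)² = 32.9086; population σ = √(32.9086/7) = 2.1682%
IR = r̄ / tracking error = 0.8857 / 2.1682 = 0.4085

0.41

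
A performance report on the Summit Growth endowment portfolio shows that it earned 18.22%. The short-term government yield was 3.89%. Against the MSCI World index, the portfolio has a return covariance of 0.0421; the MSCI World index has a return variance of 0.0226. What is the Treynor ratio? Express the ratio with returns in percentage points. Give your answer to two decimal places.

7.69

β = Cov / Var = 0.0421 / 0.0226 = 1.8628
Treynor = (Rp − Rf) / β = (18.22% − 3.89%) / 1.8628 = 14.33 / 1.8628 = 7.6927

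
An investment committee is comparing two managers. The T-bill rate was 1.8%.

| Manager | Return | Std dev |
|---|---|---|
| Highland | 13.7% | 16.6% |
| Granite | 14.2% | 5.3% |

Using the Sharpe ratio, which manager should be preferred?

Highland: Sharpe ratio = (13.7% − 1.8%) / 16.6% = 0.717
Granite: Sharpe ratio = (14.2% − 1.8%) / 5.3% = 2.340
Highest: Granite (2.340).

Granite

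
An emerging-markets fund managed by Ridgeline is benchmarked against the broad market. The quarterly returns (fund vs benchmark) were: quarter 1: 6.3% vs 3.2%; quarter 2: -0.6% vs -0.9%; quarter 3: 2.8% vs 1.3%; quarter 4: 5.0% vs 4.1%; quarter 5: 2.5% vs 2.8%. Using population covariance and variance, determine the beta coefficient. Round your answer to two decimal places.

1.19

r̄p = 3.2000%,  r̄m = 2.1000%
Cov = Σ(rp − r̄p)(rm − r̄m) / 5 = 3.6480
Var(rm) = Σ(rm − r̄m)² / 5 = 3.0680
β = Cov / Var = 3.6480 / 3.0680 = 1.1890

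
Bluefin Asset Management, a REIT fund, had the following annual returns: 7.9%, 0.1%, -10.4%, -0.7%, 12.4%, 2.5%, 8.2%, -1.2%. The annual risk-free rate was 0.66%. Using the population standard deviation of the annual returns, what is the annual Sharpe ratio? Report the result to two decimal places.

0.25

μ = (7.9 + 0.1 − 10.4 − 0.7 + 12.4 + 2.5 + 8.2 − 1.2) / 8 = 2.3500%
Σ(r − μ)² = 355.5800; population σ = √(355.5800/8) = 6.6669%
Sharpe = (μ − rf) / σ = (2.3500 − 0.66) / 6.6669 = 1.6900 / 6.6669 = 0.2535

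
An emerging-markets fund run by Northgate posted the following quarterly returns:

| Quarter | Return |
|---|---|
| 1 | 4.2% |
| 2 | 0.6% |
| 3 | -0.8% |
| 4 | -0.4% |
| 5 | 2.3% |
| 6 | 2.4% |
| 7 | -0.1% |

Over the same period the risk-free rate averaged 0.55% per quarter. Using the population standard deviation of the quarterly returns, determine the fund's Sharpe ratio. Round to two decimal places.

0.37

μ = (4.2 + 0.6 − 0.8 − 0.4 + 2.3 + 2.4 − 0.1) / 7 = 1.1714%
Population σ = √[Σ(r − μ)² / 7] = √[20.2543 / 7] = √2.8935 = 1.7010%
Sharpe = (μ − rf) / σ = (1.1714 − 0.55) / 1.7010 = 0.6214 / 1.7010 = 0.3653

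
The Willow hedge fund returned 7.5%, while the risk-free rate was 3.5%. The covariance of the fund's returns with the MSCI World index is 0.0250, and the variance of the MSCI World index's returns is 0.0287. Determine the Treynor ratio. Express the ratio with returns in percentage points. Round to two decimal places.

4.59

β = Cov / Var = 0.0250 / 0.0287 = 0.8711
Treynor = (Rp − Rf) / β = (7.5% − 3.5%) / 0.8711 = 4.00 / 0.8711 = 4.5919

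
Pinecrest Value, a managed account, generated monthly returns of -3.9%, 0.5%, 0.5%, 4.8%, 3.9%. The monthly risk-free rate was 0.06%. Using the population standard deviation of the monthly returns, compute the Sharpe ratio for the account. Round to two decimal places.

0.36

r̄ = (-3.9 + 0.5 + 0.5 + 4.8 + 3.9) / 5 = 5.80 / 5 = 1.1600%
Σ(r − r̄)² = 47.2320; population σ = √(47.2320/5) = 3.0735%
Sharpe = (r̄ − rf) / σ = (1.1600 − 0.06) / 3.0735 = 1.1000 / 3.0735 = 0.3579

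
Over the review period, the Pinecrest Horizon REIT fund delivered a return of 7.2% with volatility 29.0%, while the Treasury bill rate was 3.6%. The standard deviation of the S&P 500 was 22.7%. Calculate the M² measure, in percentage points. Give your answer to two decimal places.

6.42

Sharpe = (Rp − Rf) / σp = (7.2% − 3.6%) / 29.0% = 0.1241
M² = Rf + Sharpe × σm = 3.6% + 0.1241 × 22.7% = 6.4171%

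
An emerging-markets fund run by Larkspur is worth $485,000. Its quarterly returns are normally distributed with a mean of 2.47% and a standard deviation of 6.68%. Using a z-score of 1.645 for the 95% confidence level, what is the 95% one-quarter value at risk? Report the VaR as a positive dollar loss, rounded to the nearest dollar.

$41,315

Return at the 95% tail: μ − z·σ = 2.47% − 1.645 × 6.68% = 2.47 − 10.9886 = -8.5186%
VaR = −(-8.5186%) × $485,000 = 8.5186% × $485,000 = $41,315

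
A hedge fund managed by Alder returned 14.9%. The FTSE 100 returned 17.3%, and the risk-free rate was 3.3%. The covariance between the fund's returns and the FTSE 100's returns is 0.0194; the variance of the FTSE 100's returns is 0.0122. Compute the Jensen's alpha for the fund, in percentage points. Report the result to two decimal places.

β = Cov / Var = 0.0194 / 0.0122 = 1.5902
E[R] = Rf + β(Rm − Rf) = 3.3% + 1.5902 × (17.3% − 3.3%) = 25.5628%
α = Rp − E[R] = 14.9% − 25.5628% = -10.6628

-10.66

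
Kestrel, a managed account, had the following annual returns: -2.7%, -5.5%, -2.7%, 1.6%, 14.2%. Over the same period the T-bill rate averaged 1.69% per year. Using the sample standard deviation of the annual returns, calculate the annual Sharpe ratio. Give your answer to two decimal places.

r̄ = (-2.7 − 5.5 − 2.7 + 1.6 + 14.2) / 5 = 0.9800%
Sample σ = √[Σ(r − r̄)² / 4] = √[244.2280 / 4] = √61.0570 = 7.8139%
Sharpe = (r̄ − rf) / σ = (0.9800 − 1.69) / 7.8139 = -0.7100 / 7.8139 = -0.0909

-0.09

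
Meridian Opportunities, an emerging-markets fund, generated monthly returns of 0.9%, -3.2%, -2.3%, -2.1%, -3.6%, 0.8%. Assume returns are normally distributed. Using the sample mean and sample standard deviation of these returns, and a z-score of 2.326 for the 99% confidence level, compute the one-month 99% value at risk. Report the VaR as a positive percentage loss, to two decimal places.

6.15

Mean return μ = -9.50 / 6 = -1.5833%
Σ(r − μ)² = (0.9 − (-1.5833))² + (-3.2 − (-1.5833))² + … = 19.3083
sample σ = √(19.3083 / 5) = √3.8617 = 1.9651%
VaR = −(μ − z·σ) = −(-1.5833 − 2.326 × 1.9651) = −(-6.1541) = 6.1541%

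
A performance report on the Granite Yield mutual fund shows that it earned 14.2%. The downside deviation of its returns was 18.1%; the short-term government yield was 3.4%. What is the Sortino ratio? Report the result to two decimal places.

Sortino = (Rp − Rf) / σd = (14.2% − 3.4%) / 18.1% = 10.80% / 18.1% = 0.5967

0.60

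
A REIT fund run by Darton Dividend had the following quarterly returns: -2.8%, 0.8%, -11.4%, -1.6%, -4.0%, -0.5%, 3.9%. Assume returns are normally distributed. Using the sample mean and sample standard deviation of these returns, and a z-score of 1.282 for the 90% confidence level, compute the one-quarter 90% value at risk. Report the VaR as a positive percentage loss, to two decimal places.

8.37

r̄ = (-2.8 + 0.8 − 11.4 − 1.6 − 4 − 0.5 + 3.9) / 7 = -15.60 / 7 = -2.2286%
Σ(r − r̄)² = (-2.8 − (-2.2286))² + (0.8 − (-2.2286))² + (-11.4 − (-2.2286))² + … = 137.6943
σ = √[137.6943 / 6] = 4.7905%
VaR = −(r̄ − z·σ) = −(-2.2286 − 1.282 × 4.7905) = −(-8.3700) = 8.3700%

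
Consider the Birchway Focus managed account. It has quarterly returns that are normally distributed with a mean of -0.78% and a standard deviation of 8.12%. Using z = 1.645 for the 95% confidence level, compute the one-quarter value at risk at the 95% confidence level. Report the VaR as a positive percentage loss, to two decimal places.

VaR (as % loss) = −(μ − z·σ) = −(-0.78% − 1.645 × 8.12%) = −(-14.1374%) = 14.1374%

14.14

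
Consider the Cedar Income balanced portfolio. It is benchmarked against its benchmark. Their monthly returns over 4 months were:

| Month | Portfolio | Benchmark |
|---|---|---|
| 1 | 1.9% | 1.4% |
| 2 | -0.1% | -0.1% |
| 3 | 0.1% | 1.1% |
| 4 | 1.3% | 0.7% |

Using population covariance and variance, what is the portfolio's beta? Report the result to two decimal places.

0.95

r̄p = 0.8000%,  r̄m = 0.7750%
Cov = Σ(rp − r̄p)(rm − r̄m) / 4 = 0.3025
Var(rm) = Σ(rm − r̄m)² / 4 = 0.3169
β = Cov / Var = 0.3025 / 0.3169 = 0.9546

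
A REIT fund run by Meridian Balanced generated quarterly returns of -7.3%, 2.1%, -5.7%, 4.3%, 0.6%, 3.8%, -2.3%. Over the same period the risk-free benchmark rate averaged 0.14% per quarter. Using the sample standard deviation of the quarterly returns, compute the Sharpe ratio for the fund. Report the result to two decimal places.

-0.17

Mean return r̄ = -4.50 / 7 = -0.6429%
Sample std dev = √[125.8771 / 6] = 4.5803%
Sharpe = (r̄ − rf) / σ = (-0.6429 − 0.14) / 4.5803 = -0.7829 / 4.5803 = -0.1709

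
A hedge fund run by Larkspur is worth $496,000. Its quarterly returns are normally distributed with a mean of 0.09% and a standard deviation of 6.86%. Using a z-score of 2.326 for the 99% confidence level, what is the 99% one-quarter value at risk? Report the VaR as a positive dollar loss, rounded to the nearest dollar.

$78,697

Return at the 99% tail: μ − z·σ = 0.09% − 2.326 × 6.86% = 0.09 − 15.95636 = -15.86636%
VaR = −(-15.86636%) × $496,000 = 15.86636% × $496,000 = $78,697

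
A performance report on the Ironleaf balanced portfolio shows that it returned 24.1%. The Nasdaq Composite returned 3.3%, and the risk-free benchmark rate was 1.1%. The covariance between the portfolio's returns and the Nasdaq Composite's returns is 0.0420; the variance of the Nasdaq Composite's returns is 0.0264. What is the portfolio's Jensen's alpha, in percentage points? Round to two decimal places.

β = Cov / Var = 0.0420 / 0.0264 = 1.5909
E[R] = Rf + β(Rm − Rf) = 1.1% + 1.5909 × (3.3% − 1.1%) = 4.6000%
α = Rp − E[R] = 24.1% − 4.6000% = 19.5000

19.50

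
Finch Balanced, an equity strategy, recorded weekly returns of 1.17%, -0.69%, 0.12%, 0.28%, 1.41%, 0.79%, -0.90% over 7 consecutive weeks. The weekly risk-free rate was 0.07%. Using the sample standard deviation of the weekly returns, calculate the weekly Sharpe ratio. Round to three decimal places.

r̄ = (1.17 − 0.69 + 0.12 + 0.28 + 1.41 + 0.79 − 0.9) / 7 = 2.180 / 7 = 0.3114%
Sample std dev = √[4.6811 / 6] = 0.8833%
Sharpe = (r̄ − rf) / σ = (0.3114 − 0.07) / 0.8833 = 0.2414 / 0.8833 = 0.2733

0.273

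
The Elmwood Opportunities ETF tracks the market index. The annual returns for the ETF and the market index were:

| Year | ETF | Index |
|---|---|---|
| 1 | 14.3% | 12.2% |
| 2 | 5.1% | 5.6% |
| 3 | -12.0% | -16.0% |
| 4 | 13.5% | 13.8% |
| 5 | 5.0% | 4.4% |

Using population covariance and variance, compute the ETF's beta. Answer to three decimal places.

0.883

r̄p = 5.1800%,  r̄m = 4.0000%
Cov = Σ(rp − r̄p)(rm − r̄m) / 5 = 99.9440
Var(rm) = Σ(rm − r̄m)² / 5 = 113.2000
β = Cov / Var = 99.9440 / 113.2000 = 0.8829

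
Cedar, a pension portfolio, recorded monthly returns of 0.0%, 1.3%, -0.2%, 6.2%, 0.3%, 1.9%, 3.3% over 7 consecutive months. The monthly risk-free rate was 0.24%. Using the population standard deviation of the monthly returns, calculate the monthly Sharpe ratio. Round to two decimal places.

0.75

r̄ = (0 + 1.3 − 0.2 + 6.2 + 0.3 + 1.9 + 3.3) / 7 = 12.80 / 7 = 1.8286%
Σ(r − r̄)² = (0 − 1.8286)² + (1.3 − 1.8286)² + … = 31.3543
population σ = √(31.3543 / 7) = √4.4792 = 2.1164%
Sharpe = (r̄ − rf) / σ = (1.8286 − 0.24) / 2.1164 = 1.5886 / 2.1164 = 0.7506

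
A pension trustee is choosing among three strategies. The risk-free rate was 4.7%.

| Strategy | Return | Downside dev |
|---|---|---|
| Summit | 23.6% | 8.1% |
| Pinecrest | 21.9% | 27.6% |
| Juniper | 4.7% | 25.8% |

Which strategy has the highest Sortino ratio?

Summit

Summit: Sortino ratio = (23.6% − 4.7%) / 8.1% = 2.333
Pinecrest: Sortino ratio = (21.9% − 4.7%) / 27.6% = 0.623
Juniper: Sortino ratio = (4.7% − 4.7%) / 25.8% = 0.000
Highest: Summit (2.333).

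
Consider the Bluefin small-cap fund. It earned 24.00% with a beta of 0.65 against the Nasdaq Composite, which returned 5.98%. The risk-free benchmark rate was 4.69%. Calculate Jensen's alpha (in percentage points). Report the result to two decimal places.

18.47

CAPM expected return = Rf + β(Rm − Rf) = 4.69% + 0.65 × (5.98% − 4.69%) = 4.69 + 0.65 × 1.29 = 5.5285%
Jensen's α = Rp − E[R] = 24.00% − 5.5285% = 18.4715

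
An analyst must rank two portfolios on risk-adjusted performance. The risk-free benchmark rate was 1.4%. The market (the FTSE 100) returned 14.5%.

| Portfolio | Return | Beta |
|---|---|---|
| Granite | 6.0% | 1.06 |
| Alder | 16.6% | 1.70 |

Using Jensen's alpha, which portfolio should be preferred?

Alder

Granite: α = 6.0% − [1.4% + 1.06 × (14.5% − 1.4%)] = -9.286
Alder: α = 16.6% − [1.4% + 1.70 × (14.5% − 1.4%)] = -7.070
Highest: Alder (-7.070).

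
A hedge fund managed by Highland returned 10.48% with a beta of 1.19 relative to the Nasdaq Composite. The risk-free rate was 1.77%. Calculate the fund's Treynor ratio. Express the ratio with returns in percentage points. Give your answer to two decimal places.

7.32

Treynor = (Rp − Rf) / β = (10.48% − 1.77%) / 1.19 = 8.71 / 1.19 = 7.3193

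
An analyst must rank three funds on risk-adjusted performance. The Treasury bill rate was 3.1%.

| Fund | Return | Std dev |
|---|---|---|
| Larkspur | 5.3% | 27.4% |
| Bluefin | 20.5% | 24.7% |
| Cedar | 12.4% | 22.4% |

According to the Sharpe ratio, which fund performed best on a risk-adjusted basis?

Bluefin

Larkspur: Sharpe ratio = (5.3% − 3.1%) / 27.4% = 0.080
Bluefin: Sharpe ratio = (20.5% − 3.1%) / 24.7% = 0.704
Cedar: Sharpe ratio = (12.4% − 3.1%) / 22.4% = 0.415
Highest: Bluefin (0.704).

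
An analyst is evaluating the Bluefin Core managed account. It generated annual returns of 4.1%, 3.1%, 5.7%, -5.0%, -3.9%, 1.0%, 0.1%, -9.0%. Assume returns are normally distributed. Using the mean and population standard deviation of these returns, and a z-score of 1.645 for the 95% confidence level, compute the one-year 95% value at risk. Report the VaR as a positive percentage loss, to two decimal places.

8.27

Mean return r̄ = -3.90 / 8 = -0.4875%
Σ(r − r̄)² = 179.2288; population σ = √(179.2288/8) = 4.7332%
VaR = −(r̄ − z·σ) = −(-0.4875 − 1.645 × 4.7332) = −(-8.2736) = 8.2736%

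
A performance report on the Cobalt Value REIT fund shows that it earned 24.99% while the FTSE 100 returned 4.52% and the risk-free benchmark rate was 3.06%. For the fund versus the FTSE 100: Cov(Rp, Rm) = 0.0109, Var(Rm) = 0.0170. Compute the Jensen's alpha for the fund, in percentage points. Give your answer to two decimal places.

β = Cov / Var = 0.0109 / 0.0170 = 0.6412
E[R] = Rf + β(Rm − Rf) = 3.06% + 0.6412 × (4.52% − 3.06%) = 3.9962%
α = Rp − E[R] = 24.99% − 3.9962% = 20.9938

20.99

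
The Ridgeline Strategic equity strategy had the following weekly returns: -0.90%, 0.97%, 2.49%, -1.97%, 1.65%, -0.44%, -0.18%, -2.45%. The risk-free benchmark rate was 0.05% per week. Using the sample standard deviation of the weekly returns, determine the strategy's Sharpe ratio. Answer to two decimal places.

-0.09

μ = (-0.9 + 0.97 + 2.49 − 1.97 + 1.65 − 0.44 − 0.18 − 2.45) / 8 = -0.1038%
Σ(r − μ)² = (-0.9 − (-0.1038))² + (0.97 − (-0.1038))² + (2.49 − (-0.1038))² + … = 20.6968
σ = √[20.6968 / 7] = 1.7195%
Sharpe = (μ − rf) / σ = (-0.1038 − 0.05) / 1.7195 = -0.1538 / 1.7195 = -0.0894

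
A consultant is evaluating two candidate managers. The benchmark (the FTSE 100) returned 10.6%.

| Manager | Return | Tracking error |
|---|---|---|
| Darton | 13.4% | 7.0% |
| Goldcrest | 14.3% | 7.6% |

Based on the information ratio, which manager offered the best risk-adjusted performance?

Goldcrest

Darton: IR = (13.4% − 10.6%) / 7.0% = 0.400
Goldcrest: IR = (14.3% − 10.6%) / 7.6% = 0.487
Highest: Goldcrest (0.487).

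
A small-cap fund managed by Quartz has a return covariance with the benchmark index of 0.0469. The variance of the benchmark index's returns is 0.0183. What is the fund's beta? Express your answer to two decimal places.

β = Cov(Rp, Rm) / Var(Rm) = 0.0469 / 0.0183 = 2.5628

2.56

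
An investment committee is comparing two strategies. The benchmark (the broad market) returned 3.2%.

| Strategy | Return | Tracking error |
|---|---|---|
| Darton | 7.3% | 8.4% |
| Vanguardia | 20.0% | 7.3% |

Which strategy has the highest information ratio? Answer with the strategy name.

Darton: IR = (7.3% − 3.2%) / 8.4% = 0.488
Vanguardia: IR = (20.0% − 3.2%) / 7.3% = 2.301
Highest: Vanguardia (2.301).

Vanguardia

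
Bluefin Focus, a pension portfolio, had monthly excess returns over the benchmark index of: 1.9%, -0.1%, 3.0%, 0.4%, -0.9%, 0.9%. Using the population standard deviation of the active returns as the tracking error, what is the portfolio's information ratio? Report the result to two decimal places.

0.67

r̄ = (1.9 − 0.1 + 3 + 0.4 − 0.9 + 0.9) / 6 = 0.8667%
Σ(r − r̄)² = 9.8933; population σ = √(9.8933/6) = 1.2841%
IR = r̄ / tracking error = 0.8667 / 1.2841 = 0.6749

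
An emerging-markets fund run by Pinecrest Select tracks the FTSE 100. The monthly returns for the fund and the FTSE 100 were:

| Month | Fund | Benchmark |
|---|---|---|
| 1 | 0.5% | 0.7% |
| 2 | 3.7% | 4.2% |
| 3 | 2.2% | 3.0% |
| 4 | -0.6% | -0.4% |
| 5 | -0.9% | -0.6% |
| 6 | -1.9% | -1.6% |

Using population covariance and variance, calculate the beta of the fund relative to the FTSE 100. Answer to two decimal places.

0.93

r̄p = 0.5000%,  r̄m = 0.8833%
Cov = Σ(rp − r̄p)(rm − r̄m) / 6 = 3.9433
Var(rm) = Σ(rm − r̄m)² / 6 = 4.2547
β = Cov / Var = 3.9433 / 4.2547 = 0.9268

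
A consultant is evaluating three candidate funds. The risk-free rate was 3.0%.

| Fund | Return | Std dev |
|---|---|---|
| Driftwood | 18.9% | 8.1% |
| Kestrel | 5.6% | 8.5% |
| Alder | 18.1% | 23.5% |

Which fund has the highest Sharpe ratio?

Driftwood

Driftwood: Sharpe ratio = (18.9% − 3.0%) / 8.1% = 1.963
Kestrel: Sharpe ratio = (5.6% − 3.0%) / 8.5% = 0.306
Alder: Sharpe ratio = (18.1% − 3.0%) / 23.5% = 0.643
Highest: Driftwood (1.963).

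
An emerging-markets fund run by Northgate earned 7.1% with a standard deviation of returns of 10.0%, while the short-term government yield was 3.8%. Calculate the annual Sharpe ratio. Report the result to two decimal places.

0.33

Sharpe = (Rp − Rf) / σp = (7.1% − 3.8%) / 10.0% = 3.30% / 10.0% = 0.3300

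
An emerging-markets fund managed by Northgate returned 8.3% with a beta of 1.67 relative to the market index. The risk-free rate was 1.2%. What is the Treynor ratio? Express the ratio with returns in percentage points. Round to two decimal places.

Treynor = (Rp − Rf) / β = (8.3% − 1.2%) / 1.67 = 7.10 / 1.67 = 4.2515

4.25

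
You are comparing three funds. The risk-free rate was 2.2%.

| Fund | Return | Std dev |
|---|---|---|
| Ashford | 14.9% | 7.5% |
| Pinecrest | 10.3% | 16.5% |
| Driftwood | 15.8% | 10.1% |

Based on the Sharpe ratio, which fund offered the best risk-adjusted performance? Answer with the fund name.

Ashford: Sharpe ratio = (14.9% − 2.2%) / 7.5% = 1.693
Pinecrest: Sharpe ratio = (10.3% − 2.2%) / 16.5% = 0.491
Driftwood: Sharpe ratio = (15.8% − 2.2%) / 10.1% = 1.347
Highest: Ashford (1.693).

Ashford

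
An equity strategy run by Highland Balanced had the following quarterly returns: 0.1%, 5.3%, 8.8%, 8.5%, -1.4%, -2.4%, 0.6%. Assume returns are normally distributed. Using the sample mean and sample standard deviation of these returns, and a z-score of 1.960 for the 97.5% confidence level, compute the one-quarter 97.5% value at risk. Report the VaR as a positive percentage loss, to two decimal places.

Mean return r̄ = 19.50 / 7 = 2.7857%
Σ(r − r̄)² = (0.1 − 2.7857)² + (5.3 − 2.7857)² + … = 131.5486
sample σ = √(131.5486 / 6) = √21.9248 = 4.6824%
VaR = −(r̄ − z·σ) = −(2.7857 − 1.960 × 4.6824) = −(-6.3918) = 6.3918%

6.39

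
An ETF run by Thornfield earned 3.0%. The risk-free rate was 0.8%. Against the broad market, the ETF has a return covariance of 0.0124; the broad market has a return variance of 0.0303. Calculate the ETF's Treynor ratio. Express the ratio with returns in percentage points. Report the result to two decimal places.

β = Cov / Var = 0.0124 / 0.0303 = 0.4092
Treynor = (Rp − Rf) / β = (3.0% − 0.8%) / 0.4092 = 2.20 / 0.4092 = 5.3763

5.38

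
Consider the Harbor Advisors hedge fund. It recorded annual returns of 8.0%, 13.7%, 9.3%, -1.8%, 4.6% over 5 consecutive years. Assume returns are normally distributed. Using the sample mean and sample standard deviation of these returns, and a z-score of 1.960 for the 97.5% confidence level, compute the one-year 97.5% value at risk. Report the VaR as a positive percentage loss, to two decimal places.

4.59

r̄ = (8 + 13.7 + 9.3 − 1.8 + 4.6) / 5 = 6.7600%
Σ(r − r̄)² = (8 − 6.7600)² + (13.7 − 6.7600)² + (9.3 − 6.7600)² + … = 134.0920
σ = √[134.0920 / 4] = 5.7899%
VaR = −(r̄ − z·σ) = −(6.7600 − 1.960 × 5.7899) = −(-4.5882) = 4.5882%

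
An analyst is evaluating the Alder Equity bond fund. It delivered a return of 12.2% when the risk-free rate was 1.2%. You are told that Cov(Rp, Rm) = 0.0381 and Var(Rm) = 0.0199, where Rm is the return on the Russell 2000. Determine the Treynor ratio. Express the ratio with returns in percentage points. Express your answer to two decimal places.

β = Cov / Var = 0.0381 / 0.0199 = 1.9146
Treynor = (Rp − Rf) / β = (12.2% − 1.2%) / 1.9146 = 11.00 / 1.9146 = 5.7453

5.75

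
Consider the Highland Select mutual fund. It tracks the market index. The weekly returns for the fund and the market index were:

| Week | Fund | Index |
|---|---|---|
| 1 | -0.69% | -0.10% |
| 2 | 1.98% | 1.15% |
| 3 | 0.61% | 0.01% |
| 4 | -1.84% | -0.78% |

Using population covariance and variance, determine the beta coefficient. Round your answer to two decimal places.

r̄p = 0.0150%,  r̄m = 0.0700%
Cov = Σ(rp − r̄p)(rm − r̄m) / 4 = 0.9458
Var(rm) = Σ(rm − r̄m)² / 4 = 0.4804
β = Cov / Var = 0.9458 / 0.4804 = 1.9688

1.97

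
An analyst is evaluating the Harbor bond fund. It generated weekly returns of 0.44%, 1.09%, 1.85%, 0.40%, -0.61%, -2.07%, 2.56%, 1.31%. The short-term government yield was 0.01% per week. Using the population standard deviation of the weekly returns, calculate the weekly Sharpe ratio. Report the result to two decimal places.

Mean return r̄ = 4.970 / 8 = 0.6213%
Σ(r − r̄)² = (0.44 − 0.6213)² + (1.09 − 0.6213)² + … = 14.8033
σ = √[14.8033 / 8] = 1.3603%
Sharpe = (r̄ − rf) / σ = (0.6213 − 0.01) / 1.3603 = 0.6113 / 1.3603 = 0.4494

0.45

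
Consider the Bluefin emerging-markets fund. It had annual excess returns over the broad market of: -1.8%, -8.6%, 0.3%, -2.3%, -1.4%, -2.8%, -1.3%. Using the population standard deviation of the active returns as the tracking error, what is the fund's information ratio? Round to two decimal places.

Mean return r̄ = -17.90 / 7 = -2.5571%
Population std dev = √[48.2971 / 7] = 2.6267%
IR = r̄ / tracking error = -2.5571 / 2.6267 = -0.9735

-0.97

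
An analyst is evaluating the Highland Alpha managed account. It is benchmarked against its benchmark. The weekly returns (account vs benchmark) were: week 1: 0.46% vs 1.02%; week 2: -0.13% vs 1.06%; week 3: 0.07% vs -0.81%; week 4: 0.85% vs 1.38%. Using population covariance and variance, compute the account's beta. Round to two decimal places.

0.21

r̄p = 0.3125%,  r̄m = 0.6625%
Cov = Σ(rp − r̄p)(rm − r̄m) / 4 = 0.1549
Var(rm) = Σ(rm − r̄m)² / 4 = 0.7422
β = Cov / Var = 0.1549 / 0.7422 = 0.2087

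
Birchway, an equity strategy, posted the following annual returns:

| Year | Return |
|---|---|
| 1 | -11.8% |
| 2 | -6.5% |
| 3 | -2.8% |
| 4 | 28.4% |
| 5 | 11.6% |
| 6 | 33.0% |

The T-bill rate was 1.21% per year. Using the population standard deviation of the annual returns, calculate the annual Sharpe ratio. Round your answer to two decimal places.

μ = (-11.8 − 6.5 − 2.8 + 28.4 + 11.6 + 33) / 6 = 51.90 / 6 = 8.6500%
Σ(r − μ)² = (-11.8 − 8.6500)² + (-6.5 − 8.6500)² + (-2.8 − 8.6500)² + … = 1770.5150
σ = √[1770.5150 / 6] = 17.1781%
Sharpe = (μ − rf) / σ = (8.6500 − 1.21) / 17.1781 = 7.4400 / 17.1781 = 0.4331

0.43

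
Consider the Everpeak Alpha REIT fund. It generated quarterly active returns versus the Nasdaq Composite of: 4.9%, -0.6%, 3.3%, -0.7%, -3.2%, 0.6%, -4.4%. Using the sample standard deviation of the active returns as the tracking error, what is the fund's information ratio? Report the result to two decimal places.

r̄ = (4.9 − 0.6 + 3.3 − 0.7 − 3.2 + 0.6 − 4.4) / 7 = -0.10 / 7 = -0.0143%
Sample σ = √[Σ(r − r̄)² / 6] = √[65.7086 / 6] = √10.9514 = 3.3093%
IR = r̄ / tracking error = -0.0143 / 3.3093 = -0.0043

0.00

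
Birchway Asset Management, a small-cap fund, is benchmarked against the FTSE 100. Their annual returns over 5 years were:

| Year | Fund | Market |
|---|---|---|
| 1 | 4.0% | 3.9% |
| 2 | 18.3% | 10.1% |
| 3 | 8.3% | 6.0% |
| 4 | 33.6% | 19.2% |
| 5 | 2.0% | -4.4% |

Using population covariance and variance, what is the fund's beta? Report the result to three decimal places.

r̄p = 13.2400%,  r̄m = 6.9600%
Cov = Σ(rp − r̄p)(rm − r̄m) / 5 = 85.1596
Var(rm) = Σ(rm − r̄m)² / 5 = 59.8024
β = Cov / Var = 85.1596 / 59.8024 = 1.4240

1.424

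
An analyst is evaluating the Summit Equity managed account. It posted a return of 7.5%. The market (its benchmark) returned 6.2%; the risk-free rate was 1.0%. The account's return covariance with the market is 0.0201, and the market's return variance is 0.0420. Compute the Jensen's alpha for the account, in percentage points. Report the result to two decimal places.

β = Cov / Var = 0.0201 / 0.0420 = 0.4786
E[R] = Rf + β(Rm − Rf) = 1.0% + 0.4786 × (6.2% − 1.0%) = 3.4887%
α = Rp − E[R] = 7.5% − 3.4887% = 4.0113

4.01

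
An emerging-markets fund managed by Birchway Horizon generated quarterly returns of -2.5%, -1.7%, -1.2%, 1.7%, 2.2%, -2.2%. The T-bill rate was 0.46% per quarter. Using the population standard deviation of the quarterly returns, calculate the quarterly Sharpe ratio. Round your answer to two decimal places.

Mean return r̄ = -3.70 / 6 = -0.6167%
Population std dev = √[20.8683 / 6] = 1.8650%
Sharpe = (r̄ − rf) / σ = (-0.6167 − 0.46) / 1.8650 = -1.0767 / 1.8650 = -0.5773

-0.58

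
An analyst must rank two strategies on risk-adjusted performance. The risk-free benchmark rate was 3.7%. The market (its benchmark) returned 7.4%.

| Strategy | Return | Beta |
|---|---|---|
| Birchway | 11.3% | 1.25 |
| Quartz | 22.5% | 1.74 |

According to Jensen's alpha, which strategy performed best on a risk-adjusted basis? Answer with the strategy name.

Birchway: α = 11.3% − [3.7% + 1.25 × (7.4% − 3.7%)] = 2.975
Quartz: α = 22.5% − [3.7% + 1.74 × (7.4% − 3.7%)] = 12.362
Highest: Quartz (12.362).

Quartz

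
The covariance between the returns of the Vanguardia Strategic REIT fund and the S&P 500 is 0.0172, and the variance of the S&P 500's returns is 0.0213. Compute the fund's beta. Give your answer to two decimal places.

0.81

β = Cov(Rp, Rm) / Var(Rm) = 0.0172 / 0.0213 = 0.8075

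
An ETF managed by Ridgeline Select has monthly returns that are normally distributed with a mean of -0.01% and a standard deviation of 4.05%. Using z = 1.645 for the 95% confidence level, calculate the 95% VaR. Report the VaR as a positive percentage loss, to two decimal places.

6.67

VaR (as % loss) = −(μ − z·σ) = −(-0.01% − 1.645 × 4.05%) = −(-6.67225%) = 6.67225%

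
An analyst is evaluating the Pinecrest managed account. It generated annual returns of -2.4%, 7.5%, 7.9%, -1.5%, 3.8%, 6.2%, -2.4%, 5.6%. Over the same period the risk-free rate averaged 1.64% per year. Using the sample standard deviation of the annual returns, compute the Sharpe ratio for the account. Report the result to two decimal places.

0.32

Mean return r̄ = 24.70 / 8 = 3.0875%
Sample std dev = √[140.4088 / 7] = 4.4787%
Sharpe = (r̄ − rf) / σ = (3.0875 − 1.64) / 4.4787 = 1.4475 / 4.4787 = 0.3232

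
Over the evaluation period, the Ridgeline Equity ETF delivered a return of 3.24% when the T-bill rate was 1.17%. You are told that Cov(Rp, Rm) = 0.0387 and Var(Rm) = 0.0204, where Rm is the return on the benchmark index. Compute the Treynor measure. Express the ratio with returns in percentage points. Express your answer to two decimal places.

β = Cov / Var = 0.0387 / 0.0204 = 1.8971
Treynor = (Rp − Rf) / β = (3.24% − 1.17%) / 1.8971 = 2.07 / 1.8971 = 1.0911

1.09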